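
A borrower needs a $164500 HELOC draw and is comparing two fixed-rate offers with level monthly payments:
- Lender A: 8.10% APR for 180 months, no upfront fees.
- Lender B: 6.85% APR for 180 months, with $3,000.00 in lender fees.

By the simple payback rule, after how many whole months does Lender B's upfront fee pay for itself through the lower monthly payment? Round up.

26 months

Lender A: monthly rate = 8.1%/12 = 0.0067500; payment = 164,500 × 0.0067500 / (1 − (1+0.0067500)^−180) = $1,581.56.
Lender B: at 6.85% the monthly rate is 0.0057083, so the payment is 164,500 × 0.0057083 / (1 − 1.0057083^−180) = $1,464.81.
Monthly savings = $1,581.56 − $1,464.81 = $116.75.
Break-even = $3,000.00 / $116.75 = 25.70 → 26 months.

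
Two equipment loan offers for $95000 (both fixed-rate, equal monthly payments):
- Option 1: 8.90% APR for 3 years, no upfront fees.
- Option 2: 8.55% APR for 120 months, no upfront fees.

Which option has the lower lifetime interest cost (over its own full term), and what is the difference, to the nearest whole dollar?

Option 1: at 8.90% the monthly rate is 0.0074167, so the payment is 95,000 × 0.0074167 / (1 − 1.0074167^−36) = $3,016.56.
Total interest on Option 1 = 36 × $3,016.56 − $95,000 = $13,596.16.
Option 2: monthly rate = 8.55%/12 = 0.0071250; payment = 95,000 × 0.0071250 / (1 − (1+0.0071250)^−120) = $1,180.41.
Total interest on Option 2 = 120 × $1,180.41 − $95,000 = $46,649.20.
Option 1 is lower by $33,053.04.

Option 1 by $33,053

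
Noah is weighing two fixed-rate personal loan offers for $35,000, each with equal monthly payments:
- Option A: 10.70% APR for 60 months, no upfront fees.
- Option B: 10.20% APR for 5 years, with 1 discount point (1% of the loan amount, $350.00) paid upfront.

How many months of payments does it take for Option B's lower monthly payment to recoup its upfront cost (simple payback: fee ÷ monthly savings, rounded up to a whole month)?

Option A: monthly rate = 10.7%/12 = 0.0089167; payment = 35,000 × 0.0089167 / (1 − (1+0.0089167)^−60) = $755.76.
Option B: monthly rate = 10.2%/12 = 0.0085000; payment = 35,000 × 0.0085000 / (1 − (1+0.0085000)^−60) = $747.10.
Monthly savings = $755.76 − $747.10 = $8.66.
Break-even = $350.00 / $8.66 = 40.42 → 41 months.

41 months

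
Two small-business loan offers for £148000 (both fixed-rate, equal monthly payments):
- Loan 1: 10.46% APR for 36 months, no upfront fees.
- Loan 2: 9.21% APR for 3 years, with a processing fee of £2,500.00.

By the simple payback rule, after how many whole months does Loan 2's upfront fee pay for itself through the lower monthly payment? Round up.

29 months

Loan 1: at 10.46% the monthly rate is 0.0087167, so the payment is 148,000 × 0.0087167 / (1 − 1.0087167^−36) = £4,807.57.
Loan 2: at 9.21% the monthly rate is 0.0076750, so the payment is 148,000 × 0.0076750 / (1 − 1.0076750^−36) = £4,720.84.
Monthly savings = £4,807.57 − £4,720.84 = £86.73.
Break-even = £2,500.00 / £86.73 = 28.83 → 29 months.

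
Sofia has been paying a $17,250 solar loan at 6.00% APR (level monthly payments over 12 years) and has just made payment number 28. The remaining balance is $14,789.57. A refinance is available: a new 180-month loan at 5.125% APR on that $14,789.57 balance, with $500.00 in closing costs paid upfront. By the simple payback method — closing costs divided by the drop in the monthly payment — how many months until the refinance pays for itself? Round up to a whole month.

10 months

Current payment = 17,250 × 6%/12 / (1 − (1+0.0050000)^−144) = $168.33.
Refinanced payment = 14,789.57 × 0.0042708 / (1 − (1+0.0042708)^−180) = $117.92.
Monthly savings = $168.33 − $117.92 = $50.41.
Break-even = $500.00 / $50.41 = 9.92 → 10 months.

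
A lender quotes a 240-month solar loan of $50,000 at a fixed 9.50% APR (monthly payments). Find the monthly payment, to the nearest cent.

Monthly rate = 9.5%/12 = 0.0079167; payment = 50,000 × 0.0079167 / (1 − (1+0.0079167)^−240) = $466.07.

$466.07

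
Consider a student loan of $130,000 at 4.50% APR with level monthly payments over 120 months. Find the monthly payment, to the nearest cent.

$1,347.30

At 4.50% the monthly rate is 0.0037500, so the payment is 130,000 × 0.0037500 / (1 − 1.0037500^−120) = $1,347.30.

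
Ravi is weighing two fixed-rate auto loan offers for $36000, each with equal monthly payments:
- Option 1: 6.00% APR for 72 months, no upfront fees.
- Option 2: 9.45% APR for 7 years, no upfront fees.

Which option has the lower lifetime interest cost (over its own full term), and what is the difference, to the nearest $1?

Option 1 by $6,390

Option 1: at 6.00% the monthly rate is 0.0050000, so the payment is 36,000 × 0.0050000 / (1 − 1.0050000^−72) = $596.62.
Total interest on Option 1 = 72 × $596.62 − $36,000 = $6,956.64.
Option 2: at 9.45% the monthly rate is 0.0078750, so the payment is 36,000 × 0.0078750 / (1 − 1.0078750^−84) = $587.46.
Total interest on Option 2 = 84 × $587.46 − $36,000 = $13,346.64.
Option 1 is lower by $6,390.00.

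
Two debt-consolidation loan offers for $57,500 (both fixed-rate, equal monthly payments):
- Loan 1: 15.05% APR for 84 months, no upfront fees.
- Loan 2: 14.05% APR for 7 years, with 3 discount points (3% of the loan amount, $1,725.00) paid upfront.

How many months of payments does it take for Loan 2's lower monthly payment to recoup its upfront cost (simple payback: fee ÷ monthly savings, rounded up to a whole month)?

Loan 1: monthly rate = 15.05%/12 = 0.0125417; payment = 57,500 × 0.0125417 / (1 − (1+0.0125417)^−84) = $1,111.18.
Loan 2: at 14.05% the monthly rate is 0.0117083, so the payment is 57,500 × 0.0117083 / (1 − 1.0117083^−84) = $1,079.14.
Monthly savings = $1,111.18 − $1,079.14 = $32.04.
Break-even = $1,725.00 / $32.04 = 53.84 → 54 months.

54 months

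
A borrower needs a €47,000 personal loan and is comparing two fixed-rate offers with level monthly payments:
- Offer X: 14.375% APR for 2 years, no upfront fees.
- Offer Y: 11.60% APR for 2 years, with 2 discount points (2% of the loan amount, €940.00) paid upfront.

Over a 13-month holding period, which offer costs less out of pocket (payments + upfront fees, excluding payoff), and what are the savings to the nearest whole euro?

Offer X: monthly rate = 14.375%/12 = 0.0119792; payment = 47,000 × 0.0119792 / (1 − (1+0.0119792)^−24) = €2,264.94.
Offer Y: at 11.60% the monthly rate is 0.0096667, so the payment is 47,000 × 0.0096667 / (1 − 1.0096667^−24) = €2,203.68.
Over 13 months: Offer X costs 13 × €2,264.94 = €29,444.22; Offer Y costs 13 × €2,203.68 + €940.00 = €29,587.84.
Offer X is cheaper by €29,587.84 − €29,444.22 = €143.62.

Offer X by €144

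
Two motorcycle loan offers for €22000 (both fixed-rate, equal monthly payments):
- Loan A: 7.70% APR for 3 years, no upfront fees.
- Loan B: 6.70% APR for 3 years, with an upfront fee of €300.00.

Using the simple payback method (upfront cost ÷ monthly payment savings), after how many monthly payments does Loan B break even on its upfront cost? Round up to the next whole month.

30 months

Loan A: at 7.70% the monthly rate is 0.0064167, so the payment is 22,000 × 0.0064167 / (1 − 1.0064167^−36) = €686.36.
Loan B: monthly rate = 6.7%/12 = 0.0055833; payment = 22,000 × 0.0055833 / (1 − (1+0.0055833)^−36) = €676.28.
Monthly savings = €686.36 − €676.28 = €10.08.
Break-even = €300.00 / €10.08 = 29.76 → 30 months.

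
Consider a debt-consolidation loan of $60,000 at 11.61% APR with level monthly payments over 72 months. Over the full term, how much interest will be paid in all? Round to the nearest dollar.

At 11.61% the monthly rate is 0.0096750, so the payment is 60,000 × 0.0096750 / (1 − 1.0096750^−72) = $1,160.88.
Total paid = 72 × $1,160.88 = $83,583.36; interest = $83,583.36 − $60,000 = $23,583.36.

$23,583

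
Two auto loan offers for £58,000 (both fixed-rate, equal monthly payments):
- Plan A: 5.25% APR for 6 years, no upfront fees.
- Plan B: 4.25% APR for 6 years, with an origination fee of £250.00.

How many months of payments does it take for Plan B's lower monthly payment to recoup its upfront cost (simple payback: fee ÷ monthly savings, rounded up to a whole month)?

Plan A: at 5.25% the monthly rate is 0.0043750, so the payment is 58,000 × 0.0043750 / (1 − 1.0043750^−72) = £940.83.
Plan B: monthly rate = 4.25%/12 = 0.0035417; payment = 58,000 × 0.0035417 / (1 − (1+0.0035417)^−72) = £914.04.
Monthly savings = £940.83 − £914.04 = £26.79.
Break-even = £250.00 / £26.79 = 9.33 → 10 months.

10 months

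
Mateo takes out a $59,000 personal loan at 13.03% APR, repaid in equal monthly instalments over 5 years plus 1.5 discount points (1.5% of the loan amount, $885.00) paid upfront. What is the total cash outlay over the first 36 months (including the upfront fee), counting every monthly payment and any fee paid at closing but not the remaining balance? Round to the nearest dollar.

Monthly rate = 13.03%/12 = 0.0108583; payment = 59,000 × 0.0108583 / (1 − (1+0.0108583)^−60) = $1,343.34.
Total outlay = 36 × $1,343.34 + $885.00 = $49,245.24.

$49,245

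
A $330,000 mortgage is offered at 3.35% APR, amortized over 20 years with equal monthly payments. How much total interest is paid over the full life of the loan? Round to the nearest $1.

$123,247

At 3.35% the monthly rate is 0.0027917, so the payment is 330,000 × 0.0027917 / (1 − 1.0027917^−240) = $1,888.53.
Total paid = 240 × $1,888.53 = $453,247.20; interest = $453,247.20 − $330,000 = $123,247.20.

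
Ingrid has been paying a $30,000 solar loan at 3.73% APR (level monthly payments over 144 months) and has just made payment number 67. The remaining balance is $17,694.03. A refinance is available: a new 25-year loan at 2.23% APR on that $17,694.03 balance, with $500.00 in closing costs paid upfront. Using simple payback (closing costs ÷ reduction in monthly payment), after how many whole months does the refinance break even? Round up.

3 months

Current payment = 30,000 × 3.73%/12 / (1 − (1+0.0031083)^−144) = $258.74.
Refinanced payment = 17,694.03 × 0.0018583 / (1 − (1+0.0018583)^−300) = $76.99.
Monthly savings = $258.74 − $76.99 = $181.75.
Break-even = $500.00 / $181.75 = 2.75 → 3 months.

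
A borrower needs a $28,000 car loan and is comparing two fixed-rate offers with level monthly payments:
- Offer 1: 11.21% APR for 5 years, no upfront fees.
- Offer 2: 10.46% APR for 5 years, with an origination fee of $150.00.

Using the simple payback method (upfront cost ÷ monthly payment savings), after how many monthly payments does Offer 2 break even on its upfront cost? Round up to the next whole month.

Offer 1: monthly rate = 11.21%/12 = 0.0093417; payment = 28,000 × 0.0093417 / (1 − (1+0.0093417)^−60) = $611.72.
Offer 2: monthly rate = 10.46%/12 = 0.0087167; payment = 28,000 × 0.0087167 / (1 − (1+0.0087167)^−60) = $601.27.
Monthly savings = $611.72 − $601.27 = $10.45.
Break-even = $150.00 / $10.45 = 14.35 → 15 months.

15 months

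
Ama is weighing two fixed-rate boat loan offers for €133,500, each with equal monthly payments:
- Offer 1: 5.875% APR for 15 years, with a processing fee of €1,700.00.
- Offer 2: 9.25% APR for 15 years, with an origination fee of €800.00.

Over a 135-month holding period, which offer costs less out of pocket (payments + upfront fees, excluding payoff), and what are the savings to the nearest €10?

Offer 1 by €33,720

Offer 1: monthly rate = 5.875%/12 = 0.0048958; payment = 133,500 × 0.0048958 / (1 − (1+0.0048958)^−180) = €1,117.55.
Offer 2: monthly rate = 9.25%/12 = 0.0077083; payment = 133,500 × 0.0077083 / (1 − (1+0.0077083)^−180) = €1,373.97.
Over 135 months: Offer 1 costs 135 × €1,117.55 + €1,700.00 = €152,569.25; Offer 2 costs 135 × €1,373.97 + €800.00 = €186,285.95.
Offer 1 is cheaper by €186,285.95 − €152,569.25 = €33,716.70.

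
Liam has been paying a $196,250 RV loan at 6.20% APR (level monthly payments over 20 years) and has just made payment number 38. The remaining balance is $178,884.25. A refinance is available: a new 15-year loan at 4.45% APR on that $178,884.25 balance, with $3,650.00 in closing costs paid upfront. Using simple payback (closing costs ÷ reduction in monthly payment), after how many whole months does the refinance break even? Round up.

57 months

Current payment = 196,250 × 6.2%/12 / (1 − (1+0.0051667)^−240) = $1,428.73.
Refinanced payment = 178,884.25 × 0.0037083 / (1 − (1+0.0037083)^−180) = $1,363.89.
Monthly savings = $1,428.73 − $1,363.89 = $64.84.
Break-even = $3,650.00 / $64.84 = 56.29 → 57 months.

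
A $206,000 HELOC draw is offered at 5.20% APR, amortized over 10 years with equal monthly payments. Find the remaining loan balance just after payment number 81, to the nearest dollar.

$78,969

With monthly rate i = 5.2%/12 = 0.0043333, the balance after k of n payments is P · [(1+i)^n − (1+i)^k] / [(1+i)^n − 1].
(1+0.0043333)^120 = 1.68013908 and (1+0.0043333)^81 = 1.41941056, so the balance is 206,000 × (1.68013908 − 1.41941056) / (1.68013908 − 1) = $78,969.25.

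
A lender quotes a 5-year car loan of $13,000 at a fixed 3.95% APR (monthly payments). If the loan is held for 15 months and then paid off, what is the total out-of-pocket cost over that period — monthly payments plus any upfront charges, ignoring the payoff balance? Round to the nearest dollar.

$3,587

At 3.95% the monthly rate is 0.0032917, so the payment is 13,000 × 0.0032917 / (1 − 1.0032917^−60) = $239.12.
Total outlay = 15 × $239.12 = $3,586.80.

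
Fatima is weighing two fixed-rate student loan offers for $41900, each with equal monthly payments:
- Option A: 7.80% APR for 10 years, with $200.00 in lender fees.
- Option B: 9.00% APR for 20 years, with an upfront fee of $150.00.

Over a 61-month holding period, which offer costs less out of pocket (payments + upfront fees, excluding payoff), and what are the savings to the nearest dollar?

Option A: at 7.80% the monthly rate is 0.0065000, so the payment is 41,900 × 0.0065000 / (1 − 1.0065000^−120) = $503.95.
Option B: monthly rate = 9%/12 = 0.0075000; payment = 41,900 × 0.0075000 / (1 − (1+0.0075000)^−240) = $376.99.
Over 61 months: Option A costs 61 × $503.95 + $200.00 = $30,940.95; Option B costs 61 × $376.99 + $150.00 = $23,146.39.
Option B is cheaper by $30,940.95 − $23,146.39 = $7,794.56.

Option B by $7,795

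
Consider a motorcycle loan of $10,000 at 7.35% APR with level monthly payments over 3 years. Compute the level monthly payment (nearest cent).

Monthly rate = 7.35%/12 = 0.0061250; payment = 10,000 × 0.0061250 / (1 − (1+0.0061250)^−36) = $310.37.

$310.37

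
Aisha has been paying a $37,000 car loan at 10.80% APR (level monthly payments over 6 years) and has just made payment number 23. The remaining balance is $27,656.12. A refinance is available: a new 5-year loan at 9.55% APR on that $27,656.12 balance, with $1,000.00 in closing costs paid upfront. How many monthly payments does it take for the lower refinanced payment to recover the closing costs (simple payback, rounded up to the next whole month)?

9 months

Current payment = 37,000 × 10.8%/12 / (1 − (1+0.0090000)^−72) = $700.48.
Refinanced payment = 27,656.12 × 0.0079583 / (1 − (1+0.0079583)^−60) = $581.51.
Monthly savings = $700.48 − $581.51 = $118.97.
Break-even = $1,000.00 / $118.97 = 8.41 → 9 months.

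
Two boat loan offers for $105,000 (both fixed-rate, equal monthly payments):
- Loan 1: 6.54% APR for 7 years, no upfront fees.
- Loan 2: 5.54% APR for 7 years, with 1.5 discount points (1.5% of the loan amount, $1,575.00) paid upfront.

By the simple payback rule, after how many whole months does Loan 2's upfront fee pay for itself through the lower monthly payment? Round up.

Loan 1: at 6.54% the monthly rate is 0.0054500, so the payment is 105,000 × 0.0054500 / (1 − 1.0054500^−84) = $1,561.22.
Loan 2: at 5.54% the monthly rate is 0.0046167, so the payment is 105,000 × 0.0046167 / (1 − 1.0046167^−84) = $1,510.85.
Monthly savings = $1,561.22 − $1,510.85 = $50.37.
Break-even = $1,575.00 / $50.37 = 31.27 → 32 months.

32 months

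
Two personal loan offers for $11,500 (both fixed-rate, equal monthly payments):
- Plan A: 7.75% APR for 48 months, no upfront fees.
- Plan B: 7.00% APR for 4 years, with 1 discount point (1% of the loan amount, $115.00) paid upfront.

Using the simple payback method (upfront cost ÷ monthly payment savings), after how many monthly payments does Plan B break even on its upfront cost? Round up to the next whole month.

Plan A: at 7.75% the monthly rate is 0.0064583, so the payment is 11,500 × 0.0064583 / (1 − 1.0064583^−48) = $279.40.
Plan B: at 7.00% the monthly rate is 0.0058333, so the payment is 11,500 × 0.0058333 / (1 − 1.0058333^−48) = $275.38.
Monthly savings = $279.40 − $275.38 = $4.02.
Break-even = $115.00 / $4.02 = 28.61 → 29 months.

29 months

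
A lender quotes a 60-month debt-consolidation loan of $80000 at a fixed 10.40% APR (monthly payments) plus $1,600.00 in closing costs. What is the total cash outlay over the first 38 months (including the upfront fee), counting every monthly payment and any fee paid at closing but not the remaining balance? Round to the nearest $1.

Monthly rate = 10.4%/12 = 0.0086667; payment = 80,000 × 0.0086667 / (1 − (1+0.0086667)^−60) = $1,715.55.
Total outlay = 38 × $1,715.55 + $1,600.00 = $66,790.90.

$66,791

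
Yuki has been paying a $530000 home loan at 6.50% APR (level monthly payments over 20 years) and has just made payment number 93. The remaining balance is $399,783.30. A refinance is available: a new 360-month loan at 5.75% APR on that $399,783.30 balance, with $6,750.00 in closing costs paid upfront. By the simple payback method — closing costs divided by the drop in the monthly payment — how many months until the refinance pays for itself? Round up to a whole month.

5 months

Current payment = 530,000 × 6.5%/12 / (1 − (1+0.0054167)^−240) = $3,951.54.
Refinanced payment = 399,783.30 × 0.0047917 / (1 − (1+0.0047917)^−360) = $2,333.03.
Monthly savings = $3,951.54 − $2,333.03 = $1,618.51.
Break-even = $6,750.00 / $1,618.51 = 4.17 → 5 months.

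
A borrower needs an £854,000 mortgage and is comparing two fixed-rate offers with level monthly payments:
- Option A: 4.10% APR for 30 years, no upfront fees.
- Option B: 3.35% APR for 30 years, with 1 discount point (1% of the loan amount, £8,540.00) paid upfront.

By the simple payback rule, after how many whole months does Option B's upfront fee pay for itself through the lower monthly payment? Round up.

Option A: monthly rate = 4.1%/12 = 0.0034167; payment = 854,000 × 0.0034167 / (1 − (1+0.0034167)^−360) = £4,126.51.
Option B: monthly rate = 3.35%/12 = 0.0027917; payment = 854,000 × 0.0027917 / (1 − (1+0.0027917)^−360) = £3,763.69.
Monthly savings = £4,126.51 − £3,763.69 = £362.82.
Break-even = £8,540.00 / £362.82 = 23.54 → 24 months.

24 months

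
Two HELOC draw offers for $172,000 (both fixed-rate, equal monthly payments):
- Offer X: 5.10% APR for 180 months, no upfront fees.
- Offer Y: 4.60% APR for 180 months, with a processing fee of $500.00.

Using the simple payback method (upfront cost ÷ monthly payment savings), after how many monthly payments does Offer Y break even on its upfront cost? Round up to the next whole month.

Offer X: at 5.10% the monthly rate is 0.0042500, so the payment is 172,000 × 0.0042500 / (1 − 1.0042500^−180) = $1,369.14.
Offer Y: monthly rate = 4.6%/12 = 0.0038333; payment = 172,000 × 0.0038333 / (1 − (1+0.0038333)^−180) = $1,324.60.
Monthly savings = $1,369.14 − $1,324.60 = $44.54.
Break-even = $500.00 / $44.54 = 11.23 → 12 months.

12 months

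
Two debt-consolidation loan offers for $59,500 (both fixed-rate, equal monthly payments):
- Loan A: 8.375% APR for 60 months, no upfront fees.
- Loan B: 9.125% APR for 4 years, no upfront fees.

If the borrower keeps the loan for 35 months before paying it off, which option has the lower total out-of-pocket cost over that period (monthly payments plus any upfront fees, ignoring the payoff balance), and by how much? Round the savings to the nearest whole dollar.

Loan A by $9,346

Loan A: at 8.375% the monthly rate is 0.0069792, so the payment is 59,500 × 0.0069792 / (1 − 1.0069792^−60) = $1,217.15.
Loan B: monthly rate = 9.125%/12 = 0.0076042; payment = 59,500 × 0.0076042 / (1 − (1+0.0076042)^−48) = $1,484.19.
Over 35 months: Loan A costs 35 × $1,217.15 = $42,600.25; Loan B costs 35 × $1,484.19 = $51,946.65.
Loan A is cheaper by $51,946.65 − $42,600.25 = $9,346.40.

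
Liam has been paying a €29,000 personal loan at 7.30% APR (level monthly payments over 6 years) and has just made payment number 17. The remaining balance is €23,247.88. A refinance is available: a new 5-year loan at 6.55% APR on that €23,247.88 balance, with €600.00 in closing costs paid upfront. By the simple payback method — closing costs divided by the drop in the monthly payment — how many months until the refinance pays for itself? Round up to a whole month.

Current payment = 29,000 × 7.3%/12 / (1 − (1+0.0060833)^−72) = €498.61.
Refinanced payment = 23,247.88 × 0.0054583 / (1 − (1+0.0054583)^−60) = €455.42.
Monthly savings = €498.61 − €455.42 = €43.19.
Break-even = €600.00 / €43.19 = 13.89 → 14 months.

14 months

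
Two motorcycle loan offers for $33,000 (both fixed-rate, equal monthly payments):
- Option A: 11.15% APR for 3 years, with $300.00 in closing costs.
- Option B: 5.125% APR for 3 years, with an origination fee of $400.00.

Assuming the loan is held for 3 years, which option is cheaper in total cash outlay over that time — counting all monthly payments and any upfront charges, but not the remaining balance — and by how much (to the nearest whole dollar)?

Option B by $3,206

Option A: at 11.15% the monthly rate is 0.0092917, so the payment is 33,000 × 0.0092917 / (1 − 1.0092917^−36) = $1,082.72.
Option B: at 5.125% the monthly rate is 0.0042708, so the payment is 33,000 × 0.0042708 / (1 − 1.0042708^−36) = $990.89.
Over 36 months: Option A costs 36 × $1,082.72 + $300.00 = $39,277.92; Option B costs 36 × $990.89 + $400.00 = $36,072.04.
Option B is cheaper by $39,277.92 − $36,072.04 = $3,205.88.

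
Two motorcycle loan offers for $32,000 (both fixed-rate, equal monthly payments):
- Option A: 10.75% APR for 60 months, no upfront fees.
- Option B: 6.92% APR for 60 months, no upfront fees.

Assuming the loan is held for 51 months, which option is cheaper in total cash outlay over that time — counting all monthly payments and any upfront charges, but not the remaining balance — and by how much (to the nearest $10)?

Option B by $3,030

Option A: at 10.75% the monthly rate is 0.0089583, so the payment is 32,000 × 0.0089583 / (1 − 1.0089583^−60) = $691.77.
Option B: monthly rate = 6.92%/12 = 0.0057667; payment = 32,000 × 0.0057667 / (1 − (1+0.0057667)^−60) = $632.43.
Over 51 months: Option A costs 51 × $691.77 = $35,280.27; Option B costs 51 × $632.43 = $32,253.93.
Option B is cheaper by $35,280.27 − $32,253.93 = $3,026.34.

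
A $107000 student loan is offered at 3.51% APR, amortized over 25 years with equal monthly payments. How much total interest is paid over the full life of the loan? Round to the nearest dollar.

At 3.51% the monthly rate is 0.0029250, so the payment is 107,000 × 0.0029250 / (1 − 1.0029250^−300) = $536.24.
Total paid = 300 × $536.24 = $160,872.00; interest = $160,872.00 − $107,000 = $53,872.00.

$53,872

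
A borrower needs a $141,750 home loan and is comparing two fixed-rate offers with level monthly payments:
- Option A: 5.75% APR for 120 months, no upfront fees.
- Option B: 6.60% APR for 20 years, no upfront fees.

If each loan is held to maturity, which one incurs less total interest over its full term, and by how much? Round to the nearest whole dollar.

Option A by $68,933

Option A: at 5.75% the monthly rate is 0.0047917, so the payment is 141,750 × 0.0047917 / (1 − 1.0047917^−120) = $1,555.98.
Total interest on Option A = 120 × $1,555.98 − $141,750 = $44,967.60.
Option B: at 6.60% the monthly rate is 0.0055000, so the payment is 141,750 × 0.0055000 / (1 − 1.0055000^−240) = $1,065.21.
Total interest on Option B = 240 × $1,065.21 − $141,750 = $113,900.40.
Option A is lower by $68,932.80.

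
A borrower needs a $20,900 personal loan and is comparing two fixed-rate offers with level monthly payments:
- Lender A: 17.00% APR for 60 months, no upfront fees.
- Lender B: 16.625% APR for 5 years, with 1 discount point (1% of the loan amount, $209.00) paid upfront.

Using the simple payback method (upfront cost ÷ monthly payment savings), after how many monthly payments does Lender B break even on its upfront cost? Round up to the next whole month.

Lender A: at 17.00% the monthly rate is 0.0141667, so the payment is 20,900 × 0.0141667 / (1 − 1.0141667^−60) = $519.42.
Lender B: at 16.625% the monthly rate is 0.0138542, so the payment is 20,900 × 0.0138542 / (1 − 1.0138542^−60) = $515.21.
Monthly savings = $519.42 − $515.21 = $4.21.
Break-even = $209.00 / $4.21 = 49.64 → 50 months.

50 months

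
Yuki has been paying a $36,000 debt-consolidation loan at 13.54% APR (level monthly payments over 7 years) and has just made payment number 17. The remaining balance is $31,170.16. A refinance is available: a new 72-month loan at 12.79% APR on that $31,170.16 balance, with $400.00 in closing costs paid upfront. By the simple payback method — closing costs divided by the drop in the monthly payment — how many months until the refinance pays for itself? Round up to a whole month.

10 months

Current payment = 36,000 × 13.54%/12 / (1 − (1+0.0112833)^−84) = $665.53.
Refinanced payment = 31,170.16 × 0.0106583 / (1 − (1+0.0106583)^−72) = $622.26.
Monthly savings = $665.53 − $622.26 = $43.27.
Break-even = $400.00 / $43.27 = 9.24 → 10 months.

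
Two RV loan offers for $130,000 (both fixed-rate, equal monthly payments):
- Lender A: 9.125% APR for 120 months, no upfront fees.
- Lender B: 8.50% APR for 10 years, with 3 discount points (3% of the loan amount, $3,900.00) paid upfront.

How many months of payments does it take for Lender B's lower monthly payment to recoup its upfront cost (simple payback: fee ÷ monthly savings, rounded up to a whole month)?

Lender A: monthly rate = 9.125%/12 = 0.0076042; payment = 130,000 × 0.0076042 / (1 − (1+0.0076042)^−120) = $1,655.59.
Lender B: monthly rate = 8.5%/12 = 0.0070833; payment = 130,000 × 0.0070833 / (1 − (1+0.0070833)^−120) = $1,611.81.
Monthly savings = $1,655.59 − $1,611.81 = $43.78.
Break-even = $3,900.00 / $43.78 = 89.08 → 90 months.

90 months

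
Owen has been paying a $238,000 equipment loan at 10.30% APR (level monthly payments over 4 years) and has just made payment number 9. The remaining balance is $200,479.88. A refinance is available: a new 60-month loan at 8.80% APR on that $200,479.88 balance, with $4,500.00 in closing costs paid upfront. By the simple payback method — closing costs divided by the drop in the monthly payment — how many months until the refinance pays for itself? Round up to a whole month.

3 months

Current payment = 238,000 × 10.3%/12 / (1 − (1+0.0085833)^−48) = $6,070.64.
Refinanced payment = 200,479.88 × 0.0073333 / (1 − (1+0.0073333)^−60) = $4,142.20.
Monthly savings = $6,070.64 − $4,142.20 = $1,928.44.
Break-even = $4,500.00 / $1,928.44 = 2.33 → 3 months.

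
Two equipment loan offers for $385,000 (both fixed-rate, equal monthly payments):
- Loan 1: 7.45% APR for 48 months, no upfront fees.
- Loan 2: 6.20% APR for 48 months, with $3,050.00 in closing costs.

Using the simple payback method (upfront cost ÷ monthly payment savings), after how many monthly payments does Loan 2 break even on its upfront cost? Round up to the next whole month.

14 months

Loan 1: monthly rate = 7.45%/12 = 0.0062083; payment = 385,000 × 0.0062083 / (1 − (1+0.0062083)^−48) = $9,299.90.
Loan 2: monthly rate = 6.2%/12 = 0.0051667; payment = 385,000 × 0.0051667 / (1 − (1+0.0051667)^−48) = $9,077.08.
Monthly savings = $9,299.90 − $9,077.08 = $222.82.
Break-even = $3,050.00 / $222.82 = 13.69 → 14 months.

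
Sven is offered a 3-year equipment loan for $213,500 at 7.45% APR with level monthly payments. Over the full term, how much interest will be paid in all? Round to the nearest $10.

$25,410

At 7.45% the monthly rate is 0.0062083, so the payment is 213,500 × 0.0062083 / (1 − 1.0062083^−36) = $6,636.28.
Total paid = 36 × $6,636.28 = $238,906.08; interest = $238,906.08 − $213,500 = $25,406.08.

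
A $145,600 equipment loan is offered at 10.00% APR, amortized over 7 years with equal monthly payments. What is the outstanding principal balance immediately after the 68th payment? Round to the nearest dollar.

$36,066

With monthly rate i = 10%/12 = 0.0083333, the balance after k of n payments is P · [(1+i)^n − (1+i)^k] / [(1+i)^n − 1].
(1+0.0083333)^84 = 2.00792015 and (1+0.0083333)^68 = 1.75824929, so the balance is 145,600 × (2.00792015 − 1.75824929) / (2.00792015 − 1) = $36,066.43.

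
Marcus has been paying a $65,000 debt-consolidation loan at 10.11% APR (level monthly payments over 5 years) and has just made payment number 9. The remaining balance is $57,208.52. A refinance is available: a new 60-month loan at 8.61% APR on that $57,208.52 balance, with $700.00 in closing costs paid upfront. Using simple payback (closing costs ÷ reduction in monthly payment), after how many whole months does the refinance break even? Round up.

4 months

Current payment = 65,000 × 10.11%/12 / (1 − (1+0.0084250)^−60) = $1,384.58.
Refinanced payment = 57,208.52 × 0.0071750 / (1 − (1+0.0071750)^−60) = $1,176.76.
Monthly savings = $1,384.58 − $1,176.76 = $207.82.
Break-even = $700.00 / $207.82 = 3.37 → 4 months.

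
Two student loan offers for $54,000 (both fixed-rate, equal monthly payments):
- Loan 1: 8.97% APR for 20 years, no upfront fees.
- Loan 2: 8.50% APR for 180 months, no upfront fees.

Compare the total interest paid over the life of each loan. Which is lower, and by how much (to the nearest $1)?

Loan 1: monthly rate = 8.97%/12 = 0.0074750; payment = 54,000 × 0.0074750 / (1 − (1+0.0074750)^−240) = $484.81.
Total interest on Loan 1 = 240 × $484.81 − $54,000 = $62,354.40.
Loan 2: monthly rate = 8.5%/12 = 0.0070833; payment = 54,000 × 0.0070833 / (1 − (1+0.0070833)^−180) = $531.76.
Total interest on Loan 2 = 180 × $531.76 − $54,000 = $41,716.80.
Loan 2 is lower by $20,637.60.

Loan 2 by $20,638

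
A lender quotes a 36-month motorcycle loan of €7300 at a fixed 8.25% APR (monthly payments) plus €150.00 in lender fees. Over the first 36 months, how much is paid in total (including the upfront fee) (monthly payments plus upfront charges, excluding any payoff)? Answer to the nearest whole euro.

At 8.25% the monthly rate is 0.0068750, so the payment is 7,300 × 0.0068750 / (1 − 1.0068750^−36) = €229.60.
Total outlay = 36 × €229.60 + €150.00 = €8,415.60.

€8,416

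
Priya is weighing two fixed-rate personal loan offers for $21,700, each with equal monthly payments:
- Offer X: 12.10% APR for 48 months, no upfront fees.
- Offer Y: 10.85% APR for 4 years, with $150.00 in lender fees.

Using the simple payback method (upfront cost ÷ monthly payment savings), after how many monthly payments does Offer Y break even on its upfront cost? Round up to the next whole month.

Offer X: at 12.10% the monthly rate is 0.0100833, so the payment is 21,700 × 0.0100833 / (1 − 1.0100833^−48) = $572.51.
Offer Y: at 10.85% the monthly rate is 0.0090417, so the payment is 21,700 × 0.0090417 / (1 − 1.0090417^−48) = $559.27.
Monthly savings = $572.51 − $559.27 = $13.24.
Break-even = $150.00 / $13.24 = 11.33 → 12 months.

12 months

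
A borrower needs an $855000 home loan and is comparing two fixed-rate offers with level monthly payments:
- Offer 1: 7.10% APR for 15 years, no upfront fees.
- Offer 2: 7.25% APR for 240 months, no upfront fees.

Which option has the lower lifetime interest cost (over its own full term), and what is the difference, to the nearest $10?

Offer 1 by $229,940

Offer 1: at 7.10% the monthly rate is 0.0059167, so the payment is 855,000 × 0.0059167 / (1 − 1.0059167^−180) = $7,732.86.
Total interest on Offer 1 = 180 × $7,732.86 − $855,000 = $536,914.80.
Offer 2: at 7.25% the monthly rate is 0.0060417, so the payment is 855,000 × 0.0060417 / (1 − 1.0060417^−240) = $6,757.71.
Total interest on Offer 2 = 240 × $6,757.71 − $855,000 = $766,850.40.
Offer 1 is lower by $229,935.60.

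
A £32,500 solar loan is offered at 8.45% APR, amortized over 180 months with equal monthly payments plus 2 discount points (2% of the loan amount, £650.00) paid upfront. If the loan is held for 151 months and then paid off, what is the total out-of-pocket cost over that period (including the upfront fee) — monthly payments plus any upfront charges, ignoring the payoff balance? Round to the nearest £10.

£48,830

Monthly rate = 8.45%/12 = 0.0070417; payment = 32,500 × 0.0070417 / (1 − (1+0.0070417)^−180) = £319.09.
Total outlay = 151 × £319.09 + £650.00 = £48,832.59.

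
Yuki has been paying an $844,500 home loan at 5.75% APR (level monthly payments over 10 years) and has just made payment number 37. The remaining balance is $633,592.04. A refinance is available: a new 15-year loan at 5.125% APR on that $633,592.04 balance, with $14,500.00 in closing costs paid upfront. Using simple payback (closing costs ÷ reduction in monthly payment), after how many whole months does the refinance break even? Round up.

Current payment = 844,500 × 5.75%/12 / (1 − (1+0.0047917)^−120) = $9,270.01.
Refinanced payment = 633,592.04 × 0.0042708 / (1 − (1+0.0042708)^−180) = $5,051.76.
Monthly savings = $9,270.01 − $5,051.76 = $4,218.25.
Break-even = $14,500.00 / $4,218.25 = 3.44 → 4 months.

4 months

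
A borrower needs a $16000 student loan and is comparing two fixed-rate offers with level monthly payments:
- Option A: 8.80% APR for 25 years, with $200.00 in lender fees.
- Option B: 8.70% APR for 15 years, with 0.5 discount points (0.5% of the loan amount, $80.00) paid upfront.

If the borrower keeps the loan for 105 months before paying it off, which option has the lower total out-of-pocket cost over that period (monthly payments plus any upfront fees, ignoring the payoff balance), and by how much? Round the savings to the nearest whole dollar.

Option A by $2,752

Option A: monthly rate = 8.8%/12 = 0.0073333; payment = 16,000 × 0.0073333 / (1 − (1+0.0073333)^−300) = $132.09.
Option B: monthly rate = 8.7%/12 = 0.0072500; payment = 16,000 × 0.0072500 / (1 − (1+0.0072500)^−180) = $159.44.
Over 105 months: Option A costs 105 × $132.09 + $200.00 = $14,069.45; Option B costs 105 × $159.44 + $80.00 = $16,821.20.
Option A is cheaper by $16,821.20 − $14,069.45 = $2,751.75.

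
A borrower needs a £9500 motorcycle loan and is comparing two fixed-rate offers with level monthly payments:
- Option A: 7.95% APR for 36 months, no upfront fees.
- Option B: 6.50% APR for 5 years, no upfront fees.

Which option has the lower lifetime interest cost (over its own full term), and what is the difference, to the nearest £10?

Option A: monthly rate = 7.95%/12 = 0.0066250; payment = 9,500 × 0.0066250 / (1 − (1+0.0066250)^−36) = £297.48.
Total interest on Option A = 36 × £297.48 − £9,500 = £1,209.28.
Option B: monthly rate = 6.5%/12 = 0.0054167; payment = 9,500 × 0.0054167 / (1 − (1+0.0054167)^−60) = £185.88.
Total interest on Option B = 60 × £185.88 − £9,500 = £1,652.80.
Option A is lower by £443.52.

Option A by £440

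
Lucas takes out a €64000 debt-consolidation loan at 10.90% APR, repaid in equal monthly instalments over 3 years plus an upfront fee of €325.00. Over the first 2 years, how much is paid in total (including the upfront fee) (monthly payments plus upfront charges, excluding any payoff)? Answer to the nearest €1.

At 10.90% the monthly rate is 0.0090833, so the payment is 64,000 × 0.0090833 / (1 − 1.0090833^−36) = €2,092.25.
Total outlay = 24 × €2,092.25 + €325.00 = €50,539.00.

€50,539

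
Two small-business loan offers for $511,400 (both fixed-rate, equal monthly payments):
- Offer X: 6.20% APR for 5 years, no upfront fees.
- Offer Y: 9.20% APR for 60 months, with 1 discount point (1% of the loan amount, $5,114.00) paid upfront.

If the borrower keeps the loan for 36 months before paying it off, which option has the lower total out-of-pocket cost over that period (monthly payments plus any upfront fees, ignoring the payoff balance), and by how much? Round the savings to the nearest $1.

Offer X: monthly rate = 6.2%/12 = 0.0051667; payment = 511,400 × 0.0051667 / (1 − (1+0.0051667)^−60) = $9,934.42.
Offer Y: at 9.20% the monthly rate is 0.0076667, so the payment is 511,400 × 0.0076667 / (1 − 1.0076667^−60) = $10,665.53.
Over 36 months: Offer X costs 36 × $9,934.42 = $357,639.12; Offer Y costs 36 × $10,665.53 + $5,114.00 = $389,073.08.
Offer X is cheaper by $389,073.08 − $357,639.12 = $31,433.96.

Offer X by $31,434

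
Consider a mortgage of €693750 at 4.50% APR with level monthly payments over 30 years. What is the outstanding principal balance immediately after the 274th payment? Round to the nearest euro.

€257,989

With monthly rate i = 4.5%/12 = 0.0037500, the balance after k of n payments is P · [(1+i)^n − (1+i)^k] / [(1+i)^n − 1].
(1+0.0037500)^360 = 3.84769805 and (1+0.0037500)^274 = 2.78870754, so the balance is 693,750 × (3.84769805 − 2.78870754) / (3.84769805 − 1) = €257,988.96.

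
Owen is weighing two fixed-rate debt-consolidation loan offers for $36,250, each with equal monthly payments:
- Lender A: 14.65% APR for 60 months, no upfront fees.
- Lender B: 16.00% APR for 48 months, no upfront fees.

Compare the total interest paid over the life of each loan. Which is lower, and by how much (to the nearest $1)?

Lender B by $2,032

Lender A: monthly rate = 14.65%/12 = 0.0122083; payment = 36,250 × 0.0122083 / (1 − (1+0.0122083)^−60) = $855.74.
Total interest on Lender A = 60 × $855.74 − $36,250 = $15,094.40.
Lender B: at 16.00% the monthly rate is 0.0133333, so the payment is 36,250 × 0.0133333 / (1 − 1.0133333^−48) = $1,027.34.
Total interest on Lender B = 48 × $1,027.34 − $36,250 = $13,062.32.
Lender B is lower by $2,032.08.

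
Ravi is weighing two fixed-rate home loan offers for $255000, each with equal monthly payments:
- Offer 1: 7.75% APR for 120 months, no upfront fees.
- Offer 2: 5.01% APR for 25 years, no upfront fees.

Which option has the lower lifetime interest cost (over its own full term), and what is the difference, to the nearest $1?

Offer 1: monthly rate = 7.75%/12 = 0.0064583; payment = 255,000 × 0.0064583 / (1 − (1+0.0064583)^−120) = $3,060.27.
Total interest on Offer 1 = 120 × $3,060.27 − $255,000 = $112,232.40.
Offer 2: at 5.01% the monthly rate is 0.0041750, so the payment is 255,000 × 0.0041750 / (1 − 1.0041750^−300) = $1,492.19.
Total interest on Offer 2 = 300 × $1,492.19 − $255,000 = $192,657.00.
Offer 1 is lower by $80,424.60.

Offer 1 by $80,425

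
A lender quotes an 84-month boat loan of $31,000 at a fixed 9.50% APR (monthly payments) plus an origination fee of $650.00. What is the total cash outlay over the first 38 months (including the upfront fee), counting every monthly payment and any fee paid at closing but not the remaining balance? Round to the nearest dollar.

$19,903

At 9.50% the monthly rate is 0.0079167, so the payment is 31,000 × 0.0079167 / (1 − 1.0079167^−84) = $506.66.
Total outlay = 38 × $506.66 + $650.00 = $19,903.08.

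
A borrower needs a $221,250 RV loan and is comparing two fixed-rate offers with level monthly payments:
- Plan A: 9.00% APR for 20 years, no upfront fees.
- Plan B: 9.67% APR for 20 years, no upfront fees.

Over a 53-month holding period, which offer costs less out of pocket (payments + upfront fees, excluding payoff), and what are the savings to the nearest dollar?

Plan A: monthly rate = 9%/12 = 0.0075000; payment = 221,250 × 0.0075000 / (1 − (1+0.0075000)^−240) = $1,990.64.
Plan B: monthly rate = 9.67%/12 = 0.0080583; payment = 221,250 × 0.0080583 / (1 − (1+0.0080583)^−240) = $2,086.96.
Over 53 months: Plan A costs 53 × $1,990.64 = $105,503.92; Plan B costs 53 × $2,086.96 = $110,608.88.
Plan A is cheaper by $110,608.88 − $105,503.92 = $5,104.96.

Plan A by $5,105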